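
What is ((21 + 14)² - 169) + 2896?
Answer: 3952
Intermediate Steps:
((21 + 14)² - 169) + 2896 = (35² - 169) + 2896 = (1225 - 169) + 2896 = 1056 + 2896 = 3952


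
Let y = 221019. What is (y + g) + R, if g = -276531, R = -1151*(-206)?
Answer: 181594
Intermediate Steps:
R = 237106
(y + g) + R = (221019 - 276531) + 237106 = -55512 + 237106 = 181594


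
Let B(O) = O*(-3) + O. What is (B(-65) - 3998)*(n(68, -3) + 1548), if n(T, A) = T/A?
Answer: -17699968/3 ≈ -5.9000e+6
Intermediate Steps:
B(O) = -2*O (B(O) = -3*O + O = -2*O)
(B(-65) - 3998)*(n(68, -3) + 1548) = (-2*(-65) - 3998)*(68/(-3) + 1548) = (130 - 3998)*(68*(-1/3) + 1548) = -3868*(-68/3 + 1548) = -3868*4576/3 = -17699968/3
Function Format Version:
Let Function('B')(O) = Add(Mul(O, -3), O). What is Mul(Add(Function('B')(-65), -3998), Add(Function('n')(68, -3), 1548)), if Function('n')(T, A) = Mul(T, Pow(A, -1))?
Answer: Rational(-17699968, 3) ≈ -5.9000e+6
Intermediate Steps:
Function('B')(O) = Mul(-2, O) (Function('B')(O) = Add(Mul(-3, O), O) = Mul(-2, O))
Mul(Add(Function('B')(-65), -3998), Add(Function('n')(68, -3), 1548)) = Mul(Add(Mul(-2, -65), -3998), Add(Mul(68, Pow(-3, -1)), 1548)) = Mul(Add(130, -3998), Add(Mul(68, Rational(-1, 3)), 1548)) = Mul(-3868, Add(Rational(-68, 3), 1548)) = Mul(-3868, Rational(4576, 3)) = Rational(-17699968, 3)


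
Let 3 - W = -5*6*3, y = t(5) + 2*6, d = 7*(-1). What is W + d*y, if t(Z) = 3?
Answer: -12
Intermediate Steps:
d = -7
y = 15 (y = 3 + 2*6 = 3 + 12 = 15)
W = 93 (W = 3 - (-5*6)*3 = 3 - (-30)*3 = 3 - 1*(-90) = 3 + 90 = 93)
W + d*y = 93 - 7*15 = 93 - 105 = -12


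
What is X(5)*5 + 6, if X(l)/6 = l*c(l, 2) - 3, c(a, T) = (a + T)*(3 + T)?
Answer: 5166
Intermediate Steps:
c(a, T) = (3 + T)*(T + a) (c(a, T) = (T + a)*(3 + T) = (3 + T)*(T + a))
X(l) = -18 + 6*l*(10 + 5*l) (X(l) = 6*(l*(2² + 3*2 + 3*l + 2*l) - 3) = 6*(l*(4 + 6 + 3*l + 2*l) - 3) = 6*(l*(10 + 5*l) - 3) = 6*(-3 + l*(10 + 5*l)) = -18 + 6*l*(10 + 5*l))
X(5)*5 + 6 = (-18 + 30*5*(2 + 5))*5 + 6 = (-18 + 30*5*7)*5 + 6 = (-18 + 1050)*5 + 6 = 1032*5 + 6 = 5160 + 6 = 5166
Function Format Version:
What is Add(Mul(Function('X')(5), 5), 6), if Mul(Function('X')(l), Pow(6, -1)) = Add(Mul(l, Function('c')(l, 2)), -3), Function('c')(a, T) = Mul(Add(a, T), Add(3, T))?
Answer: 5166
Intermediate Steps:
Function('c')(a, T) = Mul(Add(3, T), Add(T, a)) (Function('c')(a, T) = Mul(Add(T, a), Add(3, T)) = Mul(Add(3, T), Add(T, a)))
Function('X')(l) = Add(-18, Mul(6, l, Add(10, Mul(5, l)))) (Function('X')(l) = Mul(6, Add(Mul(l, Add(Pow(2, 2), Mul(3, 2), Mul(3, l), Mul(2, l))), -3)) = Mul(6, Add(Mul(l, Add(4, 6, Mul(3, l), Mul(2, l))), -3)) = Mul(6, Add(Mul(l, Add(10, Mul(5, l))), -3)) = Mul(6, Add(-3, Mul(l, Add(10, Mul(5, l))))) = Add(-18, Mul(6, l, Add(10, Mul(5, l)))))
Add(Mul(Function('X')(5), 5), 6) = Add(Mul(Add(-18, Mul(30, 5, Add(2, 5))), 5), 6) = Add(Mul(Add(-18, Mul(30, 5, 7)), 5), 6) = Add(Mul(Add(-18, 1050), 5), 6) = Add(Mul(1032, 5), 6) = Add(5160, 6) = 5166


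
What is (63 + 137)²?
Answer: 40000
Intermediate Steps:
(63 + 137)² = 200² = 40000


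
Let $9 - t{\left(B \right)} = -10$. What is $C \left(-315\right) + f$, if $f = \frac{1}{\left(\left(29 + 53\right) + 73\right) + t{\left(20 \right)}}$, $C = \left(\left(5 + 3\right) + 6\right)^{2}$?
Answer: $- \frac{10742759}{174} \approx -61740.0$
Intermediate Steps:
$t{\left(B \right)} = 19$ ($t{\left(B \right)} = 9 - -10 = 9 + 10 = 19$)
$C = 196$ ($C = \left(8 + 6\right)^{2} = 14^{2} = 196$)
$f = \frac{1}{174}$ ($f = \frac{1}{\left(\left(29 + 53\right) + 73\right) + 19} = \frac{1}{\left(82 + 73\right) + 19} = \frac{1}{155 + 19} = \frac{1}{174} \approx 0.0057471$)
$C \left(-315\right) + f = 196 \left(-315\right) + \frac{1}{174} = -61740 + \frac{1}{174} = - \frac{10742759}{174}$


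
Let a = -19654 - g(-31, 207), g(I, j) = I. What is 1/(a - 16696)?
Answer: -1/36319 ≈ -2.7534e-5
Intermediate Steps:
a = -19623 (a = -19654 - 1*(-31) = -19654 + 31 = -19623)
1/(a - 16696) = 1/(-19623 - 16696) = 1/(-36319) = -1/36319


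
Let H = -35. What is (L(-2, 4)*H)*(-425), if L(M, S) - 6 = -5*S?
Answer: -208250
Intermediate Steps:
L(M, S) = 6 - 5*S
(L(-2, 4)*H)*(-425) = ((6 - 5*4)*(-35))*(-425) = ((6 - 20)*(-35))*(-425) = -14*(-35)*(-425) = 490*(-425) = -208250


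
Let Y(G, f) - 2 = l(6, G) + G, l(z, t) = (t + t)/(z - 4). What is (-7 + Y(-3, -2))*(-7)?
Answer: 77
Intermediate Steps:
l(z, t) = 2*t/(-4 + z) (l(z, t) = (2*t)/(-4 + z) = 2*t/(-4 + z))
Y(G, f) = 2 + 2*G (Y(G, f) = 2 + (2*G/(-4 + 6) + G) = 2 + (2*G/2 + G) = 2 + (2*G*(½) + G) = 2 + (G + G) = 2 + 2*G)
(-7 + Y(-3, -2))*(-7) = (-7 + (2 + 2*(-3)))*(-7) = (-7 + (2 - 6))*(-7) = (-7 - 4)*(-7) = -11*(-7) = 77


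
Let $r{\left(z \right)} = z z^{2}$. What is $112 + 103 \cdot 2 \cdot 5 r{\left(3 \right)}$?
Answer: $27922$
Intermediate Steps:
$r{\left(z \right)} = z^{3}$
$112 + 103 \cdot 2 \cdot 5 r{\left(3 \right)} = 112 + 103 \cdot 2 \cdot 5 \cdot 3^{3} = 112 + 103 \cdot 10 \cdot 27 = 112 + 103 \cdot 270 = 112 + 27810 = 27922$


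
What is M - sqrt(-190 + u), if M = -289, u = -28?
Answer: -289 - I*sqrt(218) ≈ -289.0 - 14.765*I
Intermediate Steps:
M - sqrt(-190 + u) = -289 - sqrt(-190 - 28) = -289 - sqrt(-218) = -289 - I*sqrt(218)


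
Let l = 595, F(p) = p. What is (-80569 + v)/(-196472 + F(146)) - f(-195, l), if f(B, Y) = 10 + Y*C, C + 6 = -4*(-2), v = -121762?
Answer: -235388869/196326 ≈ -1199.0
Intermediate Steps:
C = 2 (C = -6 - 4*(-2) = -6 + 8 = 2)
f(B, Y) = 10 + 2*Y (f(B, Y) = 10 + Y*2 = 10 + 2*Y)
(-80569 + v)/(-196472 + F(146)) - f(-195, l) = (-80569 - 121762)/(-196472 + 146) - (10 + 2*595) = -202331/(-196326) - (10 + 1190) = -202331*(-1/196326) - 1*1200 = 202331/196326 - 1200 = -235388869/196326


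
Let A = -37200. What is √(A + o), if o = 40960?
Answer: 4*√235 ≈ 61.319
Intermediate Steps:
√(A + o) = √(-37200 + 40960) = √3760 = 4*√235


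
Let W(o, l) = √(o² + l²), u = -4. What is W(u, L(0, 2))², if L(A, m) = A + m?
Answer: 20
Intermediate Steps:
W(o, l) = √(l² + o²)
W(u, L(0, 2))² = (√((0 + 2)² + (-4)²))² = (√(2² + 16))² = (√(4 + 16))² = (√20)² = (2*√5)² = 20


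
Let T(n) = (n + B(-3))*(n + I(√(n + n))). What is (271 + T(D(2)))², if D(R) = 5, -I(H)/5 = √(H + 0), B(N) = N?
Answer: (281 - 10*10^(¼))² ≈ 69283.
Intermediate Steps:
I(H) = -5*√H (I(H) = -5*√(H + 0) = -5*√H)
T(n) = (-3 + n)*(n - 5*2^(¼)*n^(¼)) (T(n) = (n - 3)*(n - 5*(n + n)^(¼)) = (-3 + n)*(n - 5*2^(¼)*n^(¼)))
(271 + T(D(2)))² = (271 + (5² - 3*5 - 5*2^(¼)*5^(5/4) + 15*2^(¼)*5^(¼)))² = (271 + (25 - 15 - 5*2^(¼)*5*5^(¼) + 15*10^(¼)))² = (271 + (25 - 15 - 25*10^(¼) + 15*10^(¼)))² = (271 + (10 - 10*10^(¼)))² = (281 - 10*10^(¼))²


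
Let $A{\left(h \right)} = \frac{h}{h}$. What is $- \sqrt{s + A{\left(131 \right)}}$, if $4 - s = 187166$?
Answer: $- i \sqrt{187161} \approx - 432.62 i$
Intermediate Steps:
$s = -187162$ ($s = 4 - 187166 = -187162$)
$A{\left(h \right)} = 1$
$- \sqrt{s + A{\left(131 \right)}} = - \sqrt{-187162 + 1} = - \sqrt{-187161} = - i \sqrt{187161}$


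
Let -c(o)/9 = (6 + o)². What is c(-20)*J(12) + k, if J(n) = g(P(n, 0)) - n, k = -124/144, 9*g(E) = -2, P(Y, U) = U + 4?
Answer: 776129/36 ≈ 21559.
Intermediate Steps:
P(Y, U) = 4 + U
g(E) = -2/9 (g(E) = (⅑)*(-2) = -2/9)
k = -31/36 (k = -124*1/144 = -31/36 ≈ -0.86111)
c(o) = -9*(6 + o)²
J(n) = -2/9 - n
c(-20)*J(12) + k = (-9*(6 - 20)²)*(-2/9 - 1*12) - 31/36 = (-9*(-14)²)*(-2/9 - 12) - 31/36 = -9*196*(-110/9) - 31/36 = -1764*(-110/9) - 31/36 = 21560 - 31/36 = 776129/36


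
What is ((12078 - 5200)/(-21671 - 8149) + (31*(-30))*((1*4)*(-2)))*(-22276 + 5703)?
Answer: -1838392524653/14910 ≈ -1.2330e+8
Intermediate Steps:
((12078 - 5200)/(-21671 - 8149) + (31*(-30))*((1*4)*(-2)))*(-22276 + 5703) = (6878/(-29820) - 3720*(-2))*(-16573) = (6878*(-1/29820) - 930*(-8))*(-16573) = (-3439/14910 + 7440)*(-16573) = (110926961/14910)*(-16573) = -1838392524653/14910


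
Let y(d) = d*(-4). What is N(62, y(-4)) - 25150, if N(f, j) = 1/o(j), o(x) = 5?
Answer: -125749/5 ≈ -25150.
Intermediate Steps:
y(d) = -4*d
N(f, j) = ⅕ (N(f, j) = 1/5 = ⅕)
N(62, y(-4)) - 25150 = ⅕ - 25150 = -125749/5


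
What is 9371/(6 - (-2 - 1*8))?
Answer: 9371/16 ≈ 585.69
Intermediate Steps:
9371/(6 - (-2 - 1*8)) = 9371/(6 - (-2 - 8)) = 9371/(6 - 1*(-10)) = 9371/(6 + 10) = 9371/16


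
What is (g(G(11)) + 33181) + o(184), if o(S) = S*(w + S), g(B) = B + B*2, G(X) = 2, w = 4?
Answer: 67779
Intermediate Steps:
g(B) = 3*B (g(B) = B + 2*B = 3*B)
o(S) = S*(4 + S)
(g(G(11)) + 33181) + o(184) = (3*2 + 33181) + 184*(4 + 184) = (6 + 33181) + 184*188 = 33187 + 34592 = 67779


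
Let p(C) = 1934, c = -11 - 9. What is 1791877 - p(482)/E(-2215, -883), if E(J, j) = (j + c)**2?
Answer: 1461112630759/815409 ≈ 1.7919e+6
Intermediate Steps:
c = -20
E(J, j) = (-20 + j)**2 (E(J, j) = (j - 20)**2 = (-20 + j)**2)
1791877 - p(482)/E(-2215, -883) = 1791877 - 1934/((-20 - 883)**2) = 1791877 - 1934/((-903)**2) = 1791877 - 1934/815409 = 1461112630759/815409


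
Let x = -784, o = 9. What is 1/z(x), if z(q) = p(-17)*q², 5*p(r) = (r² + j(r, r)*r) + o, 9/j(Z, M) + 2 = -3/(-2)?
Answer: 5/371252224 ≈ 1.3468e-8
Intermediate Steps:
j(Z, M) = -18 (j(Z, M) = 9/(-2 - 3/(-2)) = 9/(-2 - 3*(-½)) = 9/(-2 + 3/2) = 9/(-½) = 9*(-2) = -18)
p(r) = 9/5 - 18*r/5 + r²/5 (p(r) = ((r² - 18*r) + 9)/5 = (9 + r² - 18*r)/5 = 9/5 - 18*r/5 + r²/5)
z(q) = 604*q²/5 (z(q) = (9/5 - 18/5*(-17) + (⅕)*(-17)²)*q² = (9/5 + 306/5 + (⅕)*289)*q² = (9/5 + 306/5 + 289/5)*q² = 604*q²/5)
1/z(x) = 1/((604/5)*(-784)²) = 1/((604/5)*614656) = 1/(371252224/5) = 5/371252224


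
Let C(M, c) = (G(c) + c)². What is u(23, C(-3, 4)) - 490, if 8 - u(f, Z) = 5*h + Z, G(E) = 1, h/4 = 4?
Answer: -587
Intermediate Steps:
h = 16 (h = 4*4 = 16)
C(M, c) = (1 + c)²
u(f, Z) = -72 - Z (u(f, Z) = 8 - (5*16 + Z) = 8 - (80 + Z) = 8 + (-80 - Z) = -72 - Z)
u(23, C(-3, 4)) - 490 = (-72 - (1 + 4)²) - 490 = (-72 - 1*5²) - 490 = (-72 - 1*25) - 490 = (-72 - 25) - 490 = -97 - 490 = -587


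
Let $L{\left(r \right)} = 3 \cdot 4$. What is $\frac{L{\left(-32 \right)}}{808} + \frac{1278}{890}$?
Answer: $\frac{130413}{89890} \approx 1.4508$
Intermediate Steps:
$L{\left(r \right)} = 12$
$\frac{L{\left(-32 \right)}}{808} + \frac{1278}{890} = \frac{12}{808} + \frac{1278}{890} = 12 \cdot \frac{1}{808} + 1278 \cdot \frac{1}{890} = \frac{3}{202} + \frac{639}{445} = \frac{130413}{89890}$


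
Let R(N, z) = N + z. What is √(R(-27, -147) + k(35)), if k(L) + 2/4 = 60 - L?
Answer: I*√598/2 ≈ 12.227*I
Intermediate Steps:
k(L) = 119/2 - L (k(L) = -½ + (60 - L) = 119/2 - L)
√(R(-27, -147) + k(35)) = √((-27 - 147) + (119/2 - 1*35)) = √(-174 + (119/2 - 35)) = √(-174 + 49/2) = √(-299/2) = I*√598/2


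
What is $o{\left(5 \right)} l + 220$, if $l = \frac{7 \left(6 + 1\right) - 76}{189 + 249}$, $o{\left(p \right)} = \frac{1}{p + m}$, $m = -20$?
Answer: $\frac{160603}{730} \approx 220.0$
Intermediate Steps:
$o{\left(p \right)} = \frac{1}{-20 + p}$ ($o{\left(p \right)} = \frac{1}{p - 20} = \frac{1}{-20 + p}$)
$l = - \frac{9}{146}$ ($l = \frac{7 \cdot 7 - 76}{438} = \left(49 - 76\right) \frac{1}{438} = \left(-27\right) \frac{1}{438} = - \frac{9}{146} \approx -0.061644$)
$o{\left(5 \right)} l + 220 = \frac{1}{-20 + 5} \left(- \frac{9}{146}\right) + 220 = \frac{1}{-15} \left(- \frac{9}{146}\right) + 220 = \left(- \frac{1}{15}\right) \left(- \frac{9}{146}\right) + 220 = \frac{3}{730} + 220 = \frac{160603}{730}$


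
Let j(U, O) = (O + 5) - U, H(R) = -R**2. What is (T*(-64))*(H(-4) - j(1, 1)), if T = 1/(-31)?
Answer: -1344/31 ≈ -43.355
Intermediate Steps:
T = -1/31 ≈ -0.032258
j(U, O) = 5 + O - U (j(U, O) = (5 + O) - U = 5 + O - U)
(T*(-64))*(H(-4) - j(1, 1)) = (-1/31*(-64))*(-1*(-4)**2 - (5 + 1 - 1*1)) = 64*(-1*16 - (5 + 1 - 1))/31 = 64*(-16 - 1*5)/31 = 64*(-16 - 5)/31 = (64/31)*(-21) = -1344/31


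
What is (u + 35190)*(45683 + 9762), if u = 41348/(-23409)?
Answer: 45671230916090/23409 ≈ 1.9510e+9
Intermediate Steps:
u = -41348/23409 (u = 41348*(-1/23409) = -41348/23409 ≈ -1.7663)
(u + 35190)*(45683 + 9762) = (-41348/23409 + 35190)*(45683 + 9762) = (823721362/23409)*55445 = 45671230916090/23409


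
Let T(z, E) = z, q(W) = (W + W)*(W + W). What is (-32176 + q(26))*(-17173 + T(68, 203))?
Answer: 504118560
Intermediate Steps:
q(W) = 4*W² (q(W) = (2*W)*(2*W) = 4*W²)
(-32176 + q(26))*(-17173 + T(68, 203)) = (-32176 + 4*26²)*(-17173 + 68) = (-32176 + 4*676)*(-17105) = (-32176 + 2704)*(-17105) = -29472*(-17105) = 504118560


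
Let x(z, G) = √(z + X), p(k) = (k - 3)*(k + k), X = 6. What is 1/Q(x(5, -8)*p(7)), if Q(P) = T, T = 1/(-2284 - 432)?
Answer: -2716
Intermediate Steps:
p(k) = 2*k*(-3 + k) (p(k) = (-3 + k)*(2*k) = 2*k*(-3 + k))
x(z, G) = √(6 + z) (x(z, G) = √(z + 6) = √(6 + z))
T = -1/2716 (T = 1/(-2716) = -1/2716 ≈ -0.00036819)
Q(P) = -1/2716
1/Q(x(5, -8)*p(7)) = 1/(-1/2716) = -2716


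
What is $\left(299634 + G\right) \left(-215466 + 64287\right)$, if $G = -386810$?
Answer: $13179180504$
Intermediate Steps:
$\left(299634 + G\right) \left(-215466 + 64287\right) = \left(299634 - 386810\right) \left(-215466 + 64287\right) = \left(-87176\right) \left(-151179\right) = 13179180504$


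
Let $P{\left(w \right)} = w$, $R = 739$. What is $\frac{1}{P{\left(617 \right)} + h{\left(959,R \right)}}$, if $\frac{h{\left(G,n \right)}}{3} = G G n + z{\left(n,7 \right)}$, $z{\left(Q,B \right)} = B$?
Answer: $\frac{1}{2038933415} \approx 4.9045 \cdot 10^{-10}$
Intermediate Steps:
$h{\left(G,n \right)} = 21 + 3 n G^{2}$ ($h{\left(G,n \right)} = 3 \left(G G n + 7\right) = 3 \left(G^{2} n + 7\right) = 3 \left(n G^{2} + 7\right) = 3 \left(7 + n G^{2}\right) = 21 + 3 n G^{2}$)
$\frac{1}{P{\left(617 \right)} + h{\left(959,R \right)}} = \frac{1}{617 + \left(21 + 3 \cdot 739 \cdot 959^{2}\right)} = \frac{1}{617 + \left(21 + 3 \cdot 739 \cdot 919681\right)} = \frac{1}{617 + \left(21 + 2038932777\right)} = \frac{1}{617 + 2038932798} = \frac{1}{2038933415}$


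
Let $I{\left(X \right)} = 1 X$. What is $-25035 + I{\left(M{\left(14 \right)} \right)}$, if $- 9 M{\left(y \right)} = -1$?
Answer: $- \frac{225314}{9} \approx -25035.0$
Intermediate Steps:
$M{\left(y \right)} = \frac{1}{9}$ ($M{\left(y \right)} = \left(- \frac{1}{9}\right) \left(-1\right) = \frac{1}{9}$)
$I{\left(X \right)} = X$
$-25035 + I{\left(M{\left(14 \right)} \right)} = -25035 + \frac{1}{9} = - \frac{225314}{9}$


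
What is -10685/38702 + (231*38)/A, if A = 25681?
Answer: 65324671/993906062 ≈ 0.065725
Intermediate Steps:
-10685/38702 + (231*38)/A = -10685/38702 + (231*38)/25681 = -10685*1/38702 + 8778*(1/25681) = -10685/38702 + 8778/25681 = 65324671/993906062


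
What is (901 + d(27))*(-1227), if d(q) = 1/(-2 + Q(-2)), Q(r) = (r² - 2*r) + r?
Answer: -4423335/4 ≈ -1.1058e+6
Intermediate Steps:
Q(r) = r² - r
d(q) = ¼ (d(q) = 1/(-2 - 2*(-1 - 2)) = 1/(-2 - 2*(-3)) = 1/(-2 + 6) = 1/4 = ¼)
(901 + d(27))*(-1227) = (901 + ¼)*(-1227) = (3605/4)*(-1227) = -4423335/4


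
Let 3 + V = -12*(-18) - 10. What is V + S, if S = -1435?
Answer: -1232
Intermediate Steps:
V = 203 (V = -3 + (-12*(-18) - 10) = -3 + (216 - 10) = -3 + 206 = 203)
V + S = 203 - 1435 = -1232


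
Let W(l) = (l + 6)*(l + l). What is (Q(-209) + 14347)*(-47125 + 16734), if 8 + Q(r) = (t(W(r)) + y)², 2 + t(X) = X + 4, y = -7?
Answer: -218795966751740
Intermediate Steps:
W(l) = 2*l*(6 + l) (W(l) = (6 + l)*(2*l) = 2*l*(6 + l))
t(X) = 2 + X (t(X) = -2 + (X + 4) = -2 + (4 + X) = 2 + X)
Q(r) = -8 + (-5 + 2*r*(6 + r))² (Q(r) = -8 + ((2 + 2*r*(6 + r)) - 7)² = -8 + (-5 + 2*r*(6 + r))²)
(Q(-209) + 14347)*(-47125 + 16734) = ((-8 + (-5 + 2*(-209)*(6 - 209))²) + 14347)*(-47125 + 16734) = ((-8 + (-5 + 2*(-209)*(-203))²) + 14347)*(-30391) = ((-8 + (-5 + 84854)²) + 14347)*(-30391) = ((-8 + 84849²) + 14347)*(-30391) = ((-8 + 7199352801) + 14347)*(-30391) = (7199352793 + 14347)*(-30391) = 7199367140*(-30391) = -218795966751740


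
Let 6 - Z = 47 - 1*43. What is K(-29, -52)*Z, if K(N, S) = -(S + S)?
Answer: 208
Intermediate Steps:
Z = 2 (Z = 6 - (47 - 1*43) = 6 - (47 - 43) = 6 - 1*4 = 6 - 4 = 2)
K(N, S) = -2*S
K(-29, -52)*Z = -2*(-52)*2 = 104*2 = 208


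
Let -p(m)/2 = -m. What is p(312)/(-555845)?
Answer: -624/555845 ≈ -0.0011226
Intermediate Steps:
p(m) = 2*m (p(m) = -(-2)*m = 2*m)
p(312)/(-555845) = (2*312)/(-555845) = 624*(-1/555845) = -624/555845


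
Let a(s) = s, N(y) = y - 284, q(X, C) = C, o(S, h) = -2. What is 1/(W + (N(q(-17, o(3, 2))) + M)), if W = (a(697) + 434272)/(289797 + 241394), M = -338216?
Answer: -531191/179808780913 ≈ -2.9542e-6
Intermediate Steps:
N(y) = -284 + y
W = 434969/531191 (W = (697 + 434272)/(289797 + 241394) = 434969/531191 ≈ 0.81886)
1/(W + (N(q(-17, o(3, 2))) + M)) = 1/(434969/531191 + ((-284 - 2) - 338216)) = 1/(434969/531191 + (-286 - 338216)) = 1/(434969/531191 - 338502) = 1/(-179808780913/531191) = -531191/179808780913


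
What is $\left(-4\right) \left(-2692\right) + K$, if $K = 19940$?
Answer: $30708$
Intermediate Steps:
$\left(-4\right) \left(-2692\right) + K = \left(-4\right) \left(-2692\right) + 19940 = 10768 + 19940 = 30708$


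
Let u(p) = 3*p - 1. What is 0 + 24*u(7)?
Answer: 480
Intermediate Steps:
u(p) = -1 + 3*p
0 + 24*u(7) = 0 + 24*(-1 + 3*7) = 0 + 24*(-1 + 21) = 0 + 24*20 = 0 + 480 = 480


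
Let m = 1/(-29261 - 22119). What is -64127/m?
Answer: 3294845260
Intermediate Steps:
m = -1/51380 (m = 1/(-51380) = -1/51380 ≈ -1.9463e-5)
-64127/m = -64127/(-1/51380) = -64127*(-51380) = 3294845260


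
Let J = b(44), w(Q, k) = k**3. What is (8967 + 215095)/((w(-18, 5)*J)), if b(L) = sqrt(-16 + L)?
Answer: 112031*sqrt(7)/875 ≈ 338.75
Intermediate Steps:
J = 2*sqrt(7) (J = sqrt(-16 + 44) = sqrt(28) = 2*sqrt(7) ≈ 5.2915)
(8967 + 215095)/((w(-18, 5)*J)) = (8967 + 215095)/((5**3*(2*sqrt(7)))) = 224062/((125*(2*sqrt(7)))) = 224062/((250*sqrt(7))) = 224062*(sqrt(7)/1750) = 112031*sqrt(7)/875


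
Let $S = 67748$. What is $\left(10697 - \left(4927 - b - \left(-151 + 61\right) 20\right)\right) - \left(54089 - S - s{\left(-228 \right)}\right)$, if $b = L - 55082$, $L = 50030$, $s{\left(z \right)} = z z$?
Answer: $64561$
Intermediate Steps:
$s{\left(z \right)} = z^{2}$
$b = -5052$ ($b = 50030 - 55082 = -5052$)
$\left(10697 - \left(4927 - b - \left(-151 + 61\right) 20\right)\right) - \left(54089 - S - s{\left(-228 \right)}\right) = \left(10697 - \left(9979 - \left(-151 + 61\right) 20\right)\right) - \left(-13659 - 51984\right) = \left(10697 - 11779\right) + \left(\left(51984 + 67748\right) - 54089\right) = \left(10697 - 11779\right) + \left(119732 - 54089\right) = \left(10697 - 11779\right) + 65643 = -1082 + 65643 = 64561$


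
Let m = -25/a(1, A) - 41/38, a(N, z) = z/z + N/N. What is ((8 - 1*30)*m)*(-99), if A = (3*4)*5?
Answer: -561924/19 ≈ -29575.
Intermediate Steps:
A = 60 (A = 12*5 = 60)
a(N, z) = 2 (a(N, z) = 1 + 1 = 2)
m = -258/19 (m = -25/2 - 41/38 = -258/19 ≈ -13.579)
((8 - 1*30)*m)*(-99) = ((8 - 1*30)*(-258/19))*(-99) = ((8 - 30)*(-258/19))*(-99) = -22*(-258/19)*(-99) = (5676/19)*(-99) = -561924/19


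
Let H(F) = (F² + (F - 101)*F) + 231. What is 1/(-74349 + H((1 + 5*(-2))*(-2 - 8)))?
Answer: -1/67008 ≈ -1.4924e-5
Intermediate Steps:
H(F) = 231 + F² + F*(-101 + F) (H(F) = (F² + (-101 + F)*F) + 231 = (F² + F*(-101 + F)) + 231 = 231 + F² + F*(-101 + F))
1/(-74349 + H((1 + 5*(-2))*(-2 - 8))) = 1/(-74349 + (231 - 101*(1 + 5*(-2))*(-2 - 8) + 2*((1 + 5*(-2))*(-2 - 8))²)) = 1/(-74349 + (231 - 101*(1 - 10)*(-10) + 2*((1 - 10)*(-10))²)) = 1/(-74349 + (231 - (-909)*(-10) + 2*(-9*(-10))²)) = 1/(-74349 + (231 - 101*90 + 2*90²)) = 1/(-74349 + (231 - 9090 + 2*8100)) = 1/(-74349 + (231 - 9090 + 16200)) = 1/(-74349 + 7341) = 1/(-67008) = -1/67008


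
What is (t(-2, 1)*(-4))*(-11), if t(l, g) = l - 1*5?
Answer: -308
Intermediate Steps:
t(l, g) = -5 + l (t(l, g) = l - 5 = -5 + l)
(t(-2, 1)*(-4))*(-11) = ((-5 - 2)*(-4))*(-11) = -7*(-4)*(-11) = 28*(-11) = -308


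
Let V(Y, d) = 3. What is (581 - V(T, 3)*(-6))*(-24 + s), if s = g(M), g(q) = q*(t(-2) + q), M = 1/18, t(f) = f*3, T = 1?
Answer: -4721917/324 ≈ -14574.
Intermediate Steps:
t(f) = 3*f
M = 1/18 ≈ 0.055556
g(q) = q*(-6 + q) (g(q) = q*(3*(-2) + q) = q*(-6 + q))
s = -107/324 (s = (-6 + 1/18)/18 = (1/18)*(-107/18) = -107/324 ≈ -0.33025)
(581 - V(T, 3)*(-6))*(-24 + s) = (581 - 3*(-6))*(-24 - 107/324) = (581 - 1*(-18))*(-7883/324) = (581 + 18)*(-7883/324) = 599*(-7883/324) = -4721917/324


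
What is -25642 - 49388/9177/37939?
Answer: -8927677826714/348166203 ≈ -25642.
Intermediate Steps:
-25642 - 49388/9177/37939 = -25642 - 49388*1/9177*(1/37939) = -25642 - 49388/9177*1/37939 = -25642 - 49388/348166203 = -8927677826714/348166203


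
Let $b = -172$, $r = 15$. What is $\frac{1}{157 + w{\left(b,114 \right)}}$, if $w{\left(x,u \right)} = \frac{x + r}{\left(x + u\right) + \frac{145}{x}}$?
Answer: $\frac{10121}{1616001} \approx 0.006263$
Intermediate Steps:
$w{\left(x,u \right)} = \frac{15 + x}{u + x + \frac{145}{x}}$ ($w{\left(x,u \right)} = \frac{x + 15}{\left(x + u\right) + \frac{145}{x}} = \frac{15 + x}{\left(u + x\right) + \frac{145}{x}} = \frac{15 + x}{u + x + \frac{145}{x}}$)
$\frac{1}{157 + w{\left(b,114 \right)}} = \frac{1}{157 - \frac{172 \left(15 - 172\right)}{145 + \left(-172\right)^{2} + 114 \left(-172\right)}} = \frac{1}{157 - 172 \frac{1}{145 + 29584 - 19608} \left(-157\right)} = \frac{1}{157 - 172 \cdot \frac{1}{10121} \left(-157\right)} = \frac{1}{157 - \frac{172}{10121} \left(-157\right)} = \frac{1}{157 + \frac{27004}{10121}} = \frac{1}{\frac{1616001}{10121}} = \frac{10121}{1616001}$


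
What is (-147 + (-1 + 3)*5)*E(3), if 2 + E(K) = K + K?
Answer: -548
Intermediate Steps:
E(K) = -2 + 2*K (E(K) = -2 + (K + K) = -2 + 2*K)
(-147 + (-1 + 3)*5)*E(3) = (-147 + (-1 + 3)*5)*(-2 + 2*3) = (-147 + 2*5)*(-2 + 6) = (-147 + 10)*4 = -137*4 = -548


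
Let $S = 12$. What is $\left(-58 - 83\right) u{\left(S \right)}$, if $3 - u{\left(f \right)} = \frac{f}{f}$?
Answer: $-282$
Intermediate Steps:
$u{\left(f \right)} = 2$ ($u{\left(f \right)} = 3 - \frac{f}{f} = 3 - 1 = 2$)
$\left(-58 - 83\right) u{\left(S \right)} = \left(-58 - 83\right) 2 = \left(-141\right) 2 = -282$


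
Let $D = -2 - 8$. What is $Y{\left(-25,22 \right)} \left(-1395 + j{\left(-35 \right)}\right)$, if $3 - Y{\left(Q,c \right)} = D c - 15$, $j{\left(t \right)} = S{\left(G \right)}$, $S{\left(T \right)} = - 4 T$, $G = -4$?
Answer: $-328202$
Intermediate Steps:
$D = -10$
$j{\left(t \right)} = 16$ ($j{\left(t \right)} = \left(-4\right) \left(-4\right) = 16$)
$Y{\left(Q,c \right)} = 18 + 10 c$ ($Y{\left(Q,c \right)} = 3 - \left(- 10 c - 15\right) = 3 - \left(-15 - 10 c\right) = 3 + \left(15 + 10 c\right) = 18 + 10 c$)
$Y{\left(-25,22 \right)} \left(-1395 + j{\left(-35 \right)}\right) = \left(18 + 10 \cdot 22\right) \left(-1395 + 16\right) = \left(18 + 220\right) \left(-1379\right) = 238 \left(-1379\right) = -328202$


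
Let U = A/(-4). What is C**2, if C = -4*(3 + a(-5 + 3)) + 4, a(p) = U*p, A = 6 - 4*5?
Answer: 400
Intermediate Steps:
A = -14 (A = 6 - 20 = -14)
U = 7/2 (U = -14/(-4) = -14*(-1/4) = 7/2 ≈ 3.5000)
a(p) = 7*p/2
C = 20 (C = -4*(3 + 7*(-5 + 3)/2) + 4 = -4*(3 + (7/2)*(-2)) + 4 = -4*(3 - 7) + 4 = -4*(-4) + 4 = 16 + 4 = 20)
C**2 = 20**2 = 400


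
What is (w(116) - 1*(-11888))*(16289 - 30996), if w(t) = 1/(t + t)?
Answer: -40562156019/232 ≈ -1.7484e+8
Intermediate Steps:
w(t) = 1/(2*t)
(w(116) - 1*(-11888))*(16289 - 30996) = ((½)/116 - 1*(-11888))*(16289 - 30996) = ((½)*(1/116) + 11888)*(-14707) = (1/232 + 11888)*(-14707) = (2758017/232)*(-14707) = -40562156019/232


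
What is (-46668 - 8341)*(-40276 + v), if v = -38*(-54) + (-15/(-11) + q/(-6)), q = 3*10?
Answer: 23131504536/11 ≈ 2.1029e+9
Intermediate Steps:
q = 30
v = 22532/11 (v = -38*(-54) + (-15/(-11) + 30/(-6)) = 2052 + (-15*(-1/11) + 30*(-⅙)) = 2052 + (15/11 - 5) = 2052 - 40/11 = 22532/11 ≈ 2048.4)
(-46668 - 8341)*(-40276 + v) = (-46668 - 8341)*(-40276 + 22532/11) = -55009*(-420504/11) = 23131504536/11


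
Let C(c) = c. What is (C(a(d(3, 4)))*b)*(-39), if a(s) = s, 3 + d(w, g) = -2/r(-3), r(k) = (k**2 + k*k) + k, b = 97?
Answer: 59267/5 ≈ 11853.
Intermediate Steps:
r(k) = k + 2*k**2 (r(k) = (k**2 + k**2) + k = 2*k**2 + k = k + 2*k**2)
d(w, g) = -47/15 (d(w, g) = -3 - 2*(-1/(3*(1 + 2*(-3)))) = -3 - 2*(-1/(3*(1 - 6))) = -3 - 2/((-3*(-5))) = -3 - 2/15 = -47/15)
(C(a(d(3, 4)))*b)*(-39) = -47/15*97*(-39) = -4559/15*(-39) = 59267/5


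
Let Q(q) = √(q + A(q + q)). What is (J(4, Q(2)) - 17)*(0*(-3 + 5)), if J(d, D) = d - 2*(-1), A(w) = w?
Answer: 0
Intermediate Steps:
Q(q) = √3*√q (Q(q) = √(q + (q + q)) = √(q + 2*q) = √(3*q) = √3*√q)
J(d, D) = 2 + d (J(d, D) = d + 2 = 2 + d)
(J(4, Q(2)) - 17)*(0*(-3 + 5)) = ((2 + 4) - 17)*(0*(-3 + 5)) = (6 - 17)*(0*2) = -11*0 = 0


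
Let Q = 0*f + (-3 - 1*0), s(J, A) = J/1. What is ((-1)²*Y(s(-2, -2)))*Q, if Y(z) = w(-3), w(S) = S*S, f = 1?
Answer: -27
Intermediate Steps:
s(J, A) = J (s(J, A) = J*1 = J)
w(S) = S²
Y(z) = 9 (Y(z) = (-3)² = 9)
Q = -3 (Q = 0*1 + (-3 - 1*0) = 0 + (-3 + 0) = 0 - 3 = -3)
((-1)²*Y(s(-2, -2)))*Q = ((-1)²*9)*(-3) = (1*9)*(-3) = 9*(-3) = -27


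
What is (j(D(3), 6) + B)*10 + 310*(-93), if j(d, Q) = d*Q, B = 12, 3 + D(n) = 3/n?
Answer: -28830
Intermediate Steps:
D(n) = -3 + 3/n
j(d, Q) = Q*d
(j(D(3), 6) + B)*10 + 310*(-93) = (6*(-3 + 3/3) + 12)*10 + 310*(-93) = (6*(-3 + 3*(⅓)) + 12)*10 - 28830 = (6*(-3 + 1) + 12)*10 - 28830 = (6*(-2) + 12)*10 - 28830 = (-12 + 12)*10 - 28830 = 0*10 - 28830 = 0 - 28830 = -28830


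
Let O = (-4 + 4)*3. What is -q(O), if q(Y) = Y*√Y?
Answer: 0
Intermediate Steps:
O = 0 (O = 0*3 = 0)
q(Y) = Y^(3/2)
-q(O) = -0^(3/2) = -1*0 = 0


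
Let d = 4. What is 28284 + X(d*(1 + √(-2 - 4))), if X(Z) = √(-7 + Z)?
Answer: 28284 + √(-3 + 4*I*√6) ≈ 28286.0 + 2.5736*I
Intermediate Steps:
28284 + X(d*(1 + √(-2 - 4))) = 28284 + √(-7 + 4*(1 + √(-2 - 4))) = 28284 + √(-7 + 4*(1 + √(-6))) = 28284 + √(-7 + 4*(1 + I*√6)) = 28284 + √(-7 + (4 + 4*I*√6)) = 28284 + √(-3 + 4*I*√6)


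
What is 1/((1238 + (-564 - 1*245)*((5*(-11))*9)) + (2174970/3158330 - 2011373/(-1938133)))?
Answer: 87446622827/35126847234114941 ≈ 2.4895e-6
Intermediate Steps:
1/((1238 + (-564 - 1*245)*((5*(-11))*9)) + (2174970/3158330 - 2011373/(-1938133))) = 1/((1238 + (-564 - 245)*(-55*9)) + (2174970*(1/3158330) - 2011373*(-1/1938133))) = 1/((1238 - 809*(-495)) + (31071/45119 + 2011373/1938133)) = 1/((1238 + 400455) + 150970868830/87446622827) = 1/(401693 + 150970868830/87446622827) = 1/(35126847234114941/87446622827) = 87446622827/35126847234114941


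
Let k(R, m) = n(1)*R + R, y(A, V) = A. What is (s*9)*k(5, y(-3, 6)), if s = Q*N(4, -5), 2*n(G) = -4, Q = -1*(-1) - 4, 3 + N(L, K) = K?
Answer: -1080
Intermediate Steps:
N(L, K) = -3 + K
Q = -3 (Q = 1 - 4 = -3)
n(G) = -2 (n(G) = (½)*(-4) = -2)
s = 24 (s = -3*(-3 - 5) = -3*(-8) = 24)
k(R, m) = -R (k(R, m) = -2*R + R = -R)
(s*9)*k(5, y(-3, 6)) = (24*9)*(-1*5) = 216*(-5) = -1080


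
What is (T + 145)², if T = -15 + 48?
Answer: 31684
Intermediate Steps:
T = 33
(T + 145)² = (33 + 145)² = 178² = 31684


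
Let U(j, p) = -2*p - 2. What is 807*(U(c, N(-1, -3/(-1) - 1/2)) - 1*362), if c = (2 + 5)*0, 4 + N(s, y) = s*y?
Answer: -283257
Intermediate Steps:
N(s, y) = -4 + s*y
c = 0 (c = 7*0 = 0)
U(j, p) = -2 - 2*p
807*(U(c, N(-1, -3/(-1) - 1/2)) - 1*362) = 807*((-2 - 2*(-4 - (-3/(-1) - 1/2))) - 1*362) = 807*((-2 - 2*(-4 - (-3*(-1) - 1*1/2))) - 362) = 807*((-2 - 2*(-4 - (3 - 1/2))) - 362) = 807*((-2 - 2*(-4 - 1*5/2)) - 362) = 807*((-2 - 2*(-4 - 5/2)) - 362) = 807*((-2 - 2*(-13/2)) - 362) = 807*((-2 + 13) - 362) = 807*(11 - 362) = 807*(-351) = -283257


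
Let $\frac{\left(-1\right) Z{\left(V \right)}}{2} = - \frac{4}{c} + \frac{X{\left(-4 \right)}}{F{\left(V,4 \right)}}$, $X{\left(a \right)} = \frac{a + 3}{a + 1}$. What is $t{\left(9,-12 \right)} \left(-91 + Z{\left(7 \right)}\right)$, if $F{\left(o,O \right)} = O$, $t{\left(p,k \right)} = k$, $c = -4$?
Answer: $1118$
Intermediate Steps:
$X{\left(a \right)} = \frac{3 + a}{1 + a}$
$Z{\left(V \right)} = - \frac{13}{6}$ ($Z{\left(V \right)} = - 2 \left(- \frac{4}{-4} + \frac{\frac{1}{1 - 4} \left(3 - 4\right)}{4}\right) = - 2 \left(\left(-4\right) \left(- \frac{1}{4}\right) + \frac{1}{-3} \left(-1\right) \frac{1}{4}\right) = - 2 \left(1 + \left(- \frac{1}{3}\right) \left(-1\right) \frac{1}{4}\right) = - 2 \left(1 + \frac{1}{3} \cdot \frac{1}{4}\right) = - 2 \left(1 + \frac{1}{12}\right) = \left(-2\right) \frac{13}{12} = - \frac{13}{6}$)
$t{\left(9,-12 \right)} \left(-91 + Z{\left(7 \right)}\right) = - 12 \left(-91 - \frac{13}{6}\right) = \left(-12\right) \left(- \frac{559}{6}\right) = 1118$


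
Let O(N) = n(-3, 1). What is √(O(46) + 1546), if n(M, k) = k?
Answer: √1547 ≈ 39.332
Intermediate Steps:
O(N) = 1
√(O(46) + 1546) = √(1 + 1546) = √1547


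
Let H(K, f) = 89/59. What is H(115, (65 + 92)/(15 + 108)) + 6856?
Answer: 404593/59 ≈ 6857.5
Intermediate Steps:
H(K, f) = 89/59 (H(K, f) = 89*(1/59) = 89/59)
H(115, (65 + 92)/(15 + 108)) + 6856 = 89/59 + 6856 = 404593/59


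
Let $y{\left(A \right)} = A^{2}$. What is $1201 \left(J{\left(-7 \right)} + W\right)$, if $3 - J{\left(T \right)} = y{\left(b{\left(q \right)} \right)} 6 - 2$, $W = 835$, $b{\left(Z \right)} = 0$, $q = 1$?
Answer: $1008840$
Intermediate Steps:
$J{\left(T \right)} = 5$ ($J{\left(T \right)} = 3 - \left(0^{2} \cdot 6 - 2\right) = 3 - \left(0 \cdot 6 - 2\right) = 3 - \left(0 - 2\right) = 3 - -2 = 3 + 2 = 5$)
$1201 \left(J{\left(-7 \right)} + W\right) = 1201 \left(5 + 835\right) = 1201 \cdot 840 = 1008840$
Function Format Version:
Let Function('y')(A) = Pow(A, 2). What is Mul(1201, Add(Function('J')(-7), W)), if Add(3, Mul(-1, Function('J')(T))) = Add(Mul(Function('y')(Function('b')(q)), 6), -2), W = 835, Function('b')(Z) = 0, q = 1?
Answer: 1008840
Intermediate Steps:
Function('J')(T) = 5 (Function('J')(T) = Add(3, Mul(-1, Add(Mul(Pow(0, 2), 6), -2))) = Add(3, Mul(-1, Add(Mul(0, 6), -2))) = Add(3, Mul(-1, Add(0, -2))) = Add(3, Mul(-1, -2)) = Add(3, 2) = 5)
Mul(1201, Add(Function('J')(-7), W)) = Mul(1201, Add(5, 835)) = Mul(1201, 840) = 1008840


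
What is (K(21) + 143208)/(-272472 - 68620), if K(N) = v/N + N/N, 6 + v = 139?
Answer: -214823/511638 ≈ -0.41987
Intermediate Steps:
v = 133 (v = -6 + 139 = 133)
K(N) = 1 + 133/N (K(N) = 133/N + N/N = 133/N + 1 = 1 + 133/N)
(K(21) + 143208)/(-272472 - 68620) = ((133 + 21)/21 + 143208)/(-272472 - 68620) = ((1/21)*154 + 143208)/(-341092) = (22/3 + 143208)*(-1/341092) = (429646/3)*(-1/341092) = -214823/511638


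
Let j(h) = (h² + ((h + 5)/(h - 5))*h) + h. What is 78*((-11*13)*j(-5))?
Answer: -223080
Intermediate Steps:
j(h) = h + h² + h*(5 + h)/(-5 + h) (j(h) = (h² + ((5 + h)/(-5 + h))*h) + h = (h² + h*(5 + h)/(-5 + h)) + h = h + h² + h*(5 + h)/(-5 + h))
78*((-11*13)*j(-5)) = 78*((-11*13)*((-5)²*(-3 - 5)/(-5 - 5))) = 78*(-3575*(-8)/(-10)) = 78*(-3575*(-1)*(-8)/10) = 78*(-143*20) = 78*(-2860) = -223080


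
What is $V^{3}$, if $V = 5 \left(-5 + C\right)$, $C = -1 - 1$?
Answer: $-42875$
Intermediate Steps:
$C = -2$
$V = -35$ ($V = 5 \left(-5 - 2\right) = 5 \left(-7\right) = -35$)
$V^{3} = \left(-35\right)^{3} = -42875$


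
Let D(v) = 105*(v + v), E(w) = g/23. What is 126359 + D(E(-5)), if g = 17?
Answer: 2909827/23 ≈ 1.2651e+5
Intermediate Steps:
E(w) = 17/23
D(v) = 210*v (D(v) = 105*(2*v) = 210*v)
126359 + D(E(-5)) = 126359 + 210*(17/23) = 126359 + 3570/23 = 2909827/23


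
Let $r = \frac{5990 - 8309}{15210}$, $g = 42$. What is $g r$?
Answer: $- \frac{5411}{845} \approx -6.4035$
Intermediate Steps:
$r = - \frac{773}{5070}$ ($r = \left(5990 - 8309\right) \frac{1}{15210} = \left(-2319\right) \frac{1}{15210} = - \frac{773}{5070} \approx -0.15247$)
$g r = 42 \left(- \frac{773}{5070}\right) = - \frac{5411}{845}$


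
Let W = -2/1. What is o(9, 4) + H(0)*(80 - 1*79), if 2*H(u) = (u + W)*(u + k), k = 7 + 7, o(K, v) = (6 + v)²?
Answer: 86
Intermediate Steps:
W = -2 (W = -2*1 = -2)
k = 14
H(u) = (-2 + u)*(14 + u)/2 (H(u) = ((u - 2)*(u + 14))/2 = ((-2 + u)*(14 + u))/2 = (-2 + u)*(14 + u)/2)
o(9, 4) + H(0)*(80 - 1*79) = (6 + 4)² + (-14 + (½)*0² + 6*0)*(80 - 1*79) = 10² + (-14 + (½)*0 + 0)*(80 - 79) = 100 + (-14 + 0 + 0)*1 = 100 - 14*1 = 100 - 14 = 86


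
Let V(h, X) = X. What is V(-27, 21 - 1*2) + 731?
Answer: 750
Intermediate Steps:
V(-27, 21 - 1*2) + 731 = (21 - 1*2) + 731 = (21 - 2) + 731 = 19 + 731 = 750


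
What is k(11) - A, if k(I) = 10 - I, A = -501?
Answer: 500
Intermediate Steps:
k(11) - A = (10 - 1*11) - 1*(-501) = (10 - 11) + 501 = -1 + 501 = 500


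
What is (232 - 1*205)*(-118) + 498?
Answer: -2688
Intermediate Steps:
(232 - 1*205)*(-118) + 498 = (232 - 205)*(-118) + 498 = 27*(-118) + 498 = -3186 + 498 = -2688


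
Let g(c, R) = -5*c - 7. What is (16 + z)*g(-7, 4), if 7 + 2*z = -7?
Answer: 252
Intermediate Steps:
z = -7 (z = -7/2 + (½)*(-7) = -7/2 - 7/2 = -7)
g(c, R) = -7 - 5*c
(16 + z)*g(-7, 4) = (16 - 7)*(-7 - 5*(-7)) = 9*(-7 + 35) = 9*28 = 252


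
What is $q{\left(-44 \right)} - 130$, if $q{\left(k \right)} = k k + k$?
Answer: $1762$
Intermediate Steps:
$q{\left(k \right)} = k + k^{2}$ ($q{\left(k \right)} = k^{2} + k = k + k^{2}$)
$q{\left(-44 \right)} - 130 = - 44 \left(1 - 44\right) - 130 = \left(-44\right) \left(-43\right) - 130 = 1892 - 130 = 1762$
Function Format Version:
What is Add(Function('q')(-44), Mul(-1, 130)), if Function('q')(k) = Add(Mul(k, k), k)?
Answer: 1762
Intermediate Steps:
Function('q')(k) = Add(k, Pow(k, 2)) (Function('q')(k) = Add(Pow(k, 2), k) = Add(k, Pow(k, 2)))
Add(Function('q')(-44), Mul(-1, 130)) = Add(Mul(-44, Add(1, -44)), Mul(-1, 130)) = Add(Mul(-44, -43), -130) = Add(1892, -130) = 1762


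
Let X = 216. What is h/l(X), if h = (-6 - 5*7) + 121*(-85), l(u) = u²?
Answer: -1721/7776 ≈ -0.22132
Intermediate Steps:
h = -10326 (h = (-6 - 35) - 10285 = -41 - 10285 = -10326)
h/l(X) = -10326/(216²) = -10326/46656 = -10326*1/46656 = -1721/7776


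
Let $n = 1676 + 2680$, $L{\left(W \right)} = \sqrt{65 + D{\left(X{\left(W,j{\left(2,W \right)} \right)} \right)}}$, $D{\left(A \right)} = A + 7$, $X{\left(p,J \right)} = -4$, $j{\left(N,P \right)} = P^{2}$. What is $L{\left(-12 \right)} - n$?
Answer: $-4356 + 2 \sqrt{17} \approx -4347.8$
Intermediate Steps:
$D{\left(A \right)} = 7 + A$
$L{\left(W \right)} = 2 \sqrt{17}$ ($L{\left(W \right)} = \sqrt{65 + \left(7 - 4\right)} = \sqrt{65 + 3} = \sqrt{68} = 2 \sqrt{17}$)
$n = 4356$
$L{\left(-12 \right)} - n = 2 \sqrt{17} - 4356 = -4356 + 2 \sqrt{17}$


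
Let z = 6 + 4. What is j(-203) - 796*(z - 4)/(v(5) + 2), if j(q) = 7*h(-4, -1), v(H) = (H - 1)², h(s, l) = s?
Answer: -880/3 ≈ -293.33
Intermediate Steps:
z = 10
v(H) = (-1 + H)²
j(q) = -28 (j(q) = 7*(-4) = -28)
j(-203) - 796*(z - 4)/(v(5) + 2) = -28 - 796*(10 - 4)/((-1 + 5)² + 2) = -28 - 4776/(4² + 2) = -28 - 4776/(16 + 2) = -28 - 4776/18 = -28 - 796*⅓ = -28 - 796/3 = -880/3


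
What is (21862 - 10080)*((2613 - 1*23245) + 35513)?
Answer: 175327942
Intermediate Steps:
(21862 - 10080)*((2613 - 1*23245) + 35513) = 11782*((2613 - 23245) + 35513) = 11782*(-20632 + 35513) = 11782*14881 = 175327942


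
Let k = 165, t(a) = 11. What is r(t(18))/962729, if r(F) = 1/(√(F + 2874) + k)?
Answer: 33/4686564772 - √2885/23432823860 ≈ 4.7492e-9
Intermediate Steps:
r(F) = 1/(165 + √(2874 + F)) (r(F) = 1/(√(F + 2874) + 165) = 1/(√(2874 + F) + 165) = 1/(165 + √(2874 + F)))
r(t(18))/962729 = 1/((165 + √(2874 + 11))*962729) = (1/962729)/(165 + √2885) = 1/(962729*(165 + √2885))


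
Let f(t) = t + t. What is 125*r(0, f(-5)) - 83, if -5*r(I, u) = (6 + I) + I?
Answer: -233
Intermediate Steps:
f(t) = 2*t
r(I, u) = -6/5 - 2*I/5 (r(I, u) = -((6 + I) + I)/5 = -(6 + 2*I)/5 = -6/5 - 2*I/5)
125*r(0, f(-5)) - 83 = 125*(-6/5 - 2/5*0) - 83 = 125*(-6/5 + 0) - 83 = 125*(-6/5) - 83 = -150 - 83 = -233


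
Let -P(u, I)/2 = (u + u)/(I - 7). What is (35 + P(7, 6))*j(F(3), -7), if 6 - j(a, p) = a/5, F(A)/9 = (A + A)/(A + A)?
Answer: 1323/5 ≈ 264.60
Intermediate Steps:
F(A) = 9 (F(A) = 9*((A + A)/(A + A)) = 9*((2*A)/((2*A))) = 9*((2*A)*(1/(2*A))) = 9*1 = 9)
j(a, p) = 6 - a/5
P(u, I) = -4*u/(-7 + I) (P(u, I) = -2*(u + u)/(I - 7) = -2*2*u/(-7 + I) = -4*u/(-7 + I))
(35 + P(7, 6))*j(F(3), -7) = (35 - 4*7/(-7 + 6))*(6 - 1/5*9) = (35 - 4*7/(-1))*(6 - 9/5) = (35 - 4*7*(-1))*(21/5) = (35 + 28)*(21/5) = 63*(21/5) = 1323/5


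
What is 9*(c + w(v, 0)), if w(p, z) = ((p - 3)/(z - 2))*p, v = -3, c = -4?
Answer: -117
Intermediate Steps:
w(p, z) = p*(-3 + p)/(-2 + z) (w(p, z) = ((-3 + p)/(-2 + z))*p = p*(-3 + p)/(-2 + z))
9*(c + w(v, 0)) = 9*(-4 - 3*(-3 - 3)/(-2 + 0)) = 9*(-4 - 3*(-6)/(-2)) = 9*(-4 - 3*(-½)*(-6)) = 9*(-4 - 9) = 9*(-13) = -117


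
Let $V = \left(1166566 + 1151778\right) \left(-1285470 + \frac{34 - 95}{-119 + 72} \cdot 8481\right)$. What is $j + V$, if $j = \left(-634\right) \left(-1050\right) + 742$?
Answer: $- \frac{138868192372882}{47} \approx -2.9546 \cdot 10^{12}$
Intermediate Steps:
$V = - \frac{138868223695656}{47}$ ($V = 2318344 \left(-1285470 + - \frac{61}{-47} \cdot 8481\right) = 2318344 \left(-1285470 + \left(-61\right) \left(- \frac{1}{47}\right) 8481\right) = 2318344 \left(-1285470 + \frac{61}{47} \cdot 8481\right) = 2318344 \left(-1285470 + \frac{517341}{47}\right) = 2318344 \left(- \frac{59899749}{47}\right) = - \frac{138868223695656}{47} \approx -2.9546 \cdot 10^{12}$)
$j = 666442$ ($j = 665700 + 742 = 666442$)
$j + V = 666442 - \frac{138868223695656}{47} = - \frac{138868192372882}{47}$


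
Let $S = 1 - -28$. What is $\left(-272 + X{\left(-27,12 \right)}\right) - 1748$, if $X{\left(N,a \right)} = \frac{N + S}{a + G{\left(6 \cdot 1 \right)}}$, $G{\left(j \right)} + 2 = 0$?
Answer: $- \frac{10099}{5} \approx -2019.8$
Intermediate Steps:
$G{\left(j \right)} = -2$ ($G{\left(j \right)} = -2 + 0 = -2$)
$S = 29$ ($S = 1 + 28 = 29$)
$X{\left(N,a \right)} = \frac{29 + N}{-2 + a}$ ($X{\left(N,a \right)} = \frac{N + 29}{a - 2} = \frac{29 + N}{-2 + a}$)
$\left(-272 + X{\left(-27,12 \right)}\right) - 1748 = \left(-272 + \frac{29 - 27}{-2 + 12}\right) - 1748 = \left(-272 + \frac{1}{10} \cdot 2\right) - 1748 = \left(-272 + \frac{1}{5}\right) - 1748 = - \frac{1359}{5} - 1748 = - \frac{10099}{5}$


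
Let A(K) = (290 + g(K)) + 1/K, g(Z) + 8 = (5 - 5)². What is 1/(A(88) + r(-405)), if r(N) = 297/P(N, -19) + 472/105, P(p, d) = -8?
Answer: 4620/1152143 ≈ 0.0040099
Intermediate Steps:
g(Z) = -8 (g(Z) = -8 + (5 - 5)² = -8 + 0² = -8 + 0 = -8)
r(N) = -27409/840 (r(N) = 297/(-8) + 472/105 = 297*(-⅛) + 472*(1/105) = -297/8 + 472/105 = -27409/840)
A(K) = 282 + 1/K (A(K) = (290 - 8) + 1/K = 282 + 1/K)
1/(A(88) + r(-405)) = 1/((282 + 1/88) - 27409/840) = 1/(24817/88 - 27409/840) = 1/(1152143/4620) = 4620/1152143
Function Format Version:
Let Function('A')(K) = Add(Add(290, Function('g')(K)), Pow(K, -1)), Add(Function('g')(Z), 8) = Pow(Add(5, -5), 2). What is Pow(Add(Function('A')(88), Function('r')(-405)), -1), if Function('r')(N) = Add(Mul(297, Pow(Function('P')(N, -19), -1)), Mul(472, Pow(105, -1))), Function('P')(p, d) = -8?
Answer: Rational(4620, 1152143) ≈ 0.0040099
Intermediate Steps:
Function('g')(Z) = -8 (Function('g')(Z) = Add(-8, Pow(Add(5, -5), 2)) = Add(-8, Pow(0, 2)) = Add(-8, 0) = -8)
Function('r')(N) = Rational(-27409, 840) (Function('r')(N) = Add(Mul(297, Pow(-8, -1)), Mul(472, Pow(105, -1))) = Add(Mul(297, Rational(-1, 8)), Mul(472, Rational(1, 105))) = Add(Rational(-297, 8), Rational(472, 105)) = Rational(-27409, 840))
Function('A')(K) = Add(282, Pow(K, -1)) (Function('A')(K) = Add(Add(290, -8), Pow(K, -1)) = Add(282, Pow(K, -1)))
Pow(Add(Function('A')(88), Function('r')(-405)), -1) = Pow(Add(Add(282, Pow(88, -1)), Rational(-27409, 840)), -1) = Pow(Add(Add(282, Rational(1, 88)), Rational(-27409, 840)), -1) = Pow(Add(Rational(24817, 88), Rational(-27409, 840)), -1) = Pow(Rational(1152143, 4620), -1) = Rational(4620, 1152143)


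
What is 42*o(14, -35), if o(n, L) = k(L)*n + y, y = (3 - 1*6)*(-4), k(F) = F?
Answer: -20076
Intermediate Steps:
y = 12 (y = (3 - 6)*(-4) = -3*(-4) = 12)
o(n, L) = 12 + L*n (o(n, L) = L*n + 12 = 12 + L*n)
42*o(14, -35) = 42*(12 - 35*14) = 42*(12 - 490) = 42*(-478) = -20076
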